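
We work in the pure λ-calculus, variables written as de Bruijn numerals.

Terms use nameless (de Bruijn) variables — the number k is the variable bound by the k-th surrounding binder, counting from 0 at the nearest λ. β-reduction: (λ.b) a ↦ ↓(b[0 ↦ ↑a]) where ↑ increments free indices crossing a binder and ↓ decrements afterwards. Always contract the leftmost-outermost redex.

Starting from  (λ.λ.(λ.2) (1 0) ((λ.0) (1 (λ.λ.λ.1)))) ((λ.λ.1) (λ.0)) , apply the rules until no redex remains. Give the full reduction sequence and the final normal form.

  start: (λ.λ.(λ.2) (1 0) ((λ.0) (1 (λ.λ.λ.1)))) ((λ.λ.1) (λ.0))
  step 1: λ.(λ.(λ.λ.1) (λ.0)) ((λ.λ.1) (λ.0) 0) ((λ.0) ((λ.λ.1) (λ.0) (λ.λ.λ.1)))
  step 2: λ.(λ.λ.1) (λ.0) ((λ.0) ((λ.λ.1) (λ.0) (λ.λ.λ.1)))
  step 3: λ.(λ.λ.0) ((λ.0) ((λ.λ.1) (λ.0) (λ.λ.λ.1)))
  step 4: λ.λ.0

Answer: normal form = λ.λ.0  (in 4 steps)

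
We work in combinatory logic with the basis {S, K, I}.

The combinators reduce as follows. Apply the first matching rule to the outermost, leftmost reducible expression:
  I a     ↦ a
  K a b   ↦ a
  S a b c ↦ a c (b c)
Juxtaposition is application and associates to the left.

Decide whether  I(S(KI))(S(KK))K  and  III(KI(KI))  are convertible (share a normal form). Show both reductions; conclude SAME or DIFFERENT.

Answer: DIFFERENT — A ⇓ S(KK)K, B ⇓ I

Reduction:
Term A:
  start: I(S(KI))(S(KK))K
  step 1: S(KI)(S(KK))K
  step 2: KIK(S(KK)K)
  step 3: I(S(KK)K)
  step 4: S(KK)K

Term B:
  start: III(KI(KI))
  step 1: II(KI(KI))
  step 2: I(KI(KI))
  step 3: KI(KI)
  step 4: I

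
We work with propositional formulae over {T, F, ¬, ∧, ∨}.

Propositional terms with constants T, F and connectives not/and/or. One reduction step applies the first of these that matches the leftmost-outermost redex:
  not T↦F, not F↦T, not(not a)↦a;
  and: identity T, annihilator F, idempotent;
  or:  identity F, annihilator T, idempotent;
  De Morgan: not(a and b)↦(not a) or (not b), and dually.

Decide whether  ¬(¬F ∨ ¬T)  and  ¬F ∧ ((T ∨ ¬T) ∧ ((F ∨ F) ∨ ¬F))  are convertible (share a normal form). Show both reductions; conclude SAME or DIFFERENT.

Term A:
  start: ¬(¬F ∨ ¬T)
  step 1: ¬¬F ∧ ¬¬T
  step 2: F ∧ ¬¬T
  step 3: F

Term B:
  start: ¬F ∧ ((T ∨ ¬T) ∧ ((F ∨ F) ∨ ¬F))
  step 1: T ∧ ((T ∨ ¬T) ∧ ((F ∨ F) ∨ ¬F))
  step 2: (T ∨ ¬T) ∧ ((F ∨ F) ∨ ¬F)
  step 3: T ∧ ((F ∨ F) ∨ ¬F)
  step 4: (F ∨ F) ∨ ¬F
  step 5: F ∨ ¬F
  step 6: ¬F
  step 7: T

Answer: DIFFERENT — A ⇓ F, B ⇓ T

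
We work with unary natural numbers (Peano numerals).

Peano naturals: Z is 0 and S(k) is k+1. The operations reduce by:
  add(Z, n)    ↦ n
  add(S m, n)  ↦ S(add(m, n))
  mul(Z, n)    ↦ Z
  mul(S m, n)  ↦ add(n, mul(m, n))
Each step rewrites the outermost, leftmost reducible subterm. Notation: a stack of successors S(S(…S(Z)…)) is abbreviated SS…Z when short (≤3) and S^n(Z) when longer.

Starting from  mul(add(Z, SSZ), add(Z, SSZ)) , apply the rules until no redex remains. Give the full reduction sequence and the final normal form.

Answer: normal form = S^4(Z)  (in 12 steps)

Derivation:
  start: mul(add(Z, SSZ), add(Z, SSZ))
  [1] mul(SSZ, add(Z, SSZ))
  [2] add(add(Z, SSZ), mul(SZ, add(Z, SSZ)))
  [3] add(SSZ, mul(SZ, add(Z, SSZ)))
  [4] S(add(SZ, mul(SZ, add(Z, SSZ))))
  [5] S(S(add(Z, mul(SZ, add(Z, SSZ)))))
  [6] S(S(mul(SZ, add(Z, SSZ))))
  [7] S(S(add(add(Z, SSZ), mul(Z, add(Z, SSZ)))))
  [8] S(S(add(SSZ, mul(Z, add(Z, SSZ)))))
  [9] S(S(S(add(SZ, mul(Z, add(Z, SSZ))))))
  [10] S(S(S(S(add(Z, mul(Z, add(Z, SSZ)))))))
  [11] S(S(S(S(mul(Z, add(Z, SSZ))))))
  [12] S^4(Z)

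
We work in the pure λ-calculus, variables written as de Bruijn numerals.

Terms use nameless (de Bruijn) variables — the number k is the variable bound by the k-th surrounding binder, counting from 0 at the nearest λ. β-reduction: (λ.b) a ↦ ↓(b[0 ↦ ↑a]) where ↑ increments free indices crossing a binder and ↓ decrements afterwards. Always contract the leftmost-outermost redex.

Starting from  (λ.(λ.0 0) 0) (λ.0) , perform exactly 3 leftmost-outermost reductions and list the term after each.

  start: (λ.(λ.0 0) 0) (λ.0)
  [1] (λ.0 0) (λ.0)
  [2] (λ.0) (λ.0)
  [3] λ.0

Answer: after 3 steps: λ.0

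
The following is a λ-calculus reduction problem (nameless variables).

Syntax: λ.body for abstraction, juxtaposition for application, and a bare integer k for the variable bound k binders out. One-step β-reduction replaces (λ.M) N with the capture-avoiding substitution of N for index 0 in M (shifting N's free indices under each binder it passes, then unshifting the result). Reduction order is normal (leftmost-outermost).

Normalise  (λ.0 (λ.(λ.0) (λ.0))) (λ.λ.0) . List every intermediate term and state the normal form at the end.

  start: (λ.0 (λ.(λ.0) (λ.0))) (λ.λ.0)
  →1  (λ.λ.0) (λ.(λ.0) (λ.0))
  →2  λ.0

Answer: normal form = λ.0  (in 2 steps)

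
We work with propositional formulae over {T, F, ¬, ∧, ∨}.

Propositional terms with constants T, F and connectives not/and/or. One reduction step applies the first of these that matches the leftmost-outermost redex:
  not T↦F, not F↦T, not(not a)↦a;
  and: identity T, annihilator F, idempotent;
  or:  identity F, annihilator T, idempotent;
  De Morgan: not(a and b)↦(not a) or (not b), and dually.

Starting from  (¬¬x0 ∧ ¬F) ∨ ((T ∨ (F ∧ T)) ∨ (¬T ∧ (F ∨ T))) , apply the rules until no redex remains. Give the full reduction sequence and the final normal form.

Answer: normal form = T  (in 6 steps)

Reduction:
  start: (¬¬x0 ∧ ¬F) ∨ ((T ∨ (F ∧ T)) ∨ (¬T ∧ (F ∨ T)))
  [1] (x0 ∧ ¬F) ∨ ((T ∨ (F ∧ T)) ∨ (¬T ∧ (F ∨ T)))
  [2] (x0 ∧ T) ∨ ((T ∨ (F ∧ T)) ∨ (¬T ∧ (F ∨ T)))
  [3] x0 ∨ ((T ∨ (F ∧ T)) ∨ (¬T ∧ (F ∨ T)))
  [4] x0 ∨ (T ∨ (¬T ∧ (F ∨ T)))
  [5] x0 ∨ T
  [6] T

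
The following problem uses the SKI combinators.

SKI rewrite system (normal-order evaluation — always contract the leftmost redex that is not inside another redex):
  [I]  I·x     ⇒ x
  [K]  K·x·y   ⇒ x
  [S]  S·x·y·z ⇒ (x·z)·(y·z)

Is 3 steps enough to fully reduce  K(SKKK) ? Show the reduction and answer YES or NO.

Answer: YES — reaches normal form KK in 2 ≤ 3 steps

Derivation:
  start: K(SKKK)
  [1] K(KK(KK))
  [2] KK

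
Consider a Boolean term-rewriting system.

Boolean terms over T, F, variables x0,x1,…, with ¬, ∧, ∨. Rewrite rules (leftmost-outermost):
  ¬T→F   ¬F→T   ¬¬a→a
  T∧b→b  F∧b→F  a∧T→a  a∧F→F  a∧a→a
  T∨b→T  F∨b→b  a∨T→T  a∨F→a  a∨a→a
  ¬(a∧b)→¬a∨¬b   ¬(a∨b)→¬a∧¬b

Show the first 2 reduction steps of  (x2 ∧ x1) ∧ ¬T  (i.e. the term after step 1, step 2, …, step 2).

  start: (x2 ∧ x1) ∧ ¬T
  →1  (x2 ∧ x1) ∧ F
  →2  F

Answer: after 2 steps: F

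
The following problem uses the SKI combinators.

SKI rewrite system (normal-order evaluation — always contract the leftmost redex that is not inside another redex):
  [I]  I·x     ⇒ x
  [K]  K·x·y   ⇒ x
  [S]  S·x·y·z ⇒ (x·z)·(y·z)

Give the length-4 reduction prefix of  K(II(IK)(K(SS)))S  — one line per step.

  start: K(II(IK)(K(SS)))S
  [1] II(IK)(K(SS))
  [2] I(IK)(K(SS))
  [3] IK(K(SS))
  [4] K(K(SS))

Answer: after 4 steps: K(K(SS))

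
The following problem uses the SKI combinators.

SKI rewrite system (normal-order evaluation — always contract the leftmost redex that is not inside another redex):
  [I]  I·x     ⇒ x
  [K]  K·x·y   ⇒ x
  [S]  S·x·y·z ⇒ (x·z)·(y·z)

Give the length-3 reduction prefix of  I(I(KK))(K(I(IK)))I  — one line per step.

Answer: after 3 steps: KI

Working:
  start: I(I(KK))(K(I(IK)))I
  →1  I(KK)(K(I(IK)))I
  →2  KK(K(I(IK)))I
  →3  KI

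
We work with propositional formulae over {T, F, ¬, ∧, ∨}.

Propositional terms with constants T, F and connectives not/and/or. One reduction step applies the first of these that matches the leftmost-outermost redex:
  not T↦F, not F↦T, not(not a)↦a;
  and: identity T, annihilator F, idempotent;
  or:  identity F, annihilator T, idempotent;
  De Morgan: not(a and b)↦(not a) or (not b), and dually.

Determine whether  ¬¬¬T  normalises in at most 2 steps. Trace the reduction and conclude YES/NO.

Answer: YES — reaches normal form F in 2 ≤ 2 steps

Reduction:
  start: ¬¬¬T
  step 1: ¬T
  step 2: F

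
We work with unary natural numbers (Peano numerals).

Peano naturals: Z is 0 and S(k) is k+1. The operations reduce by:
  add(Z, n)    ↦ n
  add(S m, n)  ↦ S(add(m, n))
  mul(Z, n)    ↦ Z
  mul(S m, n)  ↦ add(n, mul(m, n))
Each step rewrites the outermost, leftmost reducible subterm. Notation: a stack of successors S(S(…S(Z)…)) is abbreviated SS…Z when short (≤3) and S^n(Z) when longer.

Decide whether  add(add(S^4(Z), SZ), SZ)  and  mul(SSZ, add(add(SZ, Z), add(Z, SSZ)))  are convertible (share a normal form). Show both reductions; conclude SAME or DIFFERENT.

Answer: SAME — A ⇓ S^6(Z), B ⇓ S^6(Z)

Derivation:
Term A:
  start: add(add(S^4(Z), SZ), SZ)
  →1  add(S(add(SSSZ, SZ)), SZ)
  →2  S(add(add(SSSZ, SZ), SZ))
  →3  S(add(S(add(SSZ, SZ)), SZ))
  →4  S(S(add(add(SSZ, SZ), SZ)))
  →5  S(S(add(S(add(SZ, SZ)), SZ)))
  →6  S(S(S(add(add(SZ, SZ), SZ))))
  →7  S(S(S(add(S(add(Z, SZ)), SZ))))
  →8  S(S(S(S(add(add(Z, SZ), SZ)))))
  →9  S(S(S(S(add(SZ, SZ)))))
  →10  S(S(S(S(S(add(Z, SZ))))))
  →11  S^6(Z)

Term B:
  start: mul(SSZ, add(add(SZ, Z), add(Z, SSZ)))
  →1  add(add(add(SZ, Z), add(Z, SSZ)), mul(SZ, add(add(SZ, Z), add(Z, SSZ))))
  →2  add(add(S(add(Z, Z)), add(Z, SSZ)), mul(SZ, add(add(SZ, Z), add(Z, SSZ))))
  →3  add(S(add(add(Z, Z), add(Z, SSZ))), mul(SZ, add(add(SZ, Z), add(Z, SSZ))))
  →4  S(add(add(add(Z, Z), add(Z, SSZ)), mul(SZ, add(add(SZ, Z), add(Z, SSZ)))))
  →5  S(add(add(Z, add(Z, SSZ)), mul(SZ, add(add(SZ, Z), add(Z, SSZ)))))
  →6  S(add(add(Z, SSZ), mul(SZ, add(add(SZ, Z), add(Z, SSZ)))))
  →7  S(add(SSZ, mul(SZ, add(add(SZ, Z), add(Z, SSZ)))))
  →8  S(S(add(SZ, mul(SZ, add(add(SZ, Z), add(Z, SSZ))))))
  →9  S(S(S(add(Z, mul(SZ, add(add(SZ, Z), add(Z, SSZ)))))))
  →10  S(S(S(mul(SZ, add(add(SZ, Z), add(Z, SSZ))))))
  →11  S(S(S(add(add(add(SZ, Z), add(Z, SSZ)), mul(Z, add(add(SZ, Z), add(Z, SSZ)))))))
  →12  S(S(S(add(add(S(add(Z, Z)), add(Z, SSZ)), mul(Z, add(add(SZ, Z), add(Z, SSZ)))))))
  →13  S(S(S(add(S(add(add(Z, Z), add(Z, SSZ))), mul(Z, add(add(SZ, Z), add(Z, SSZ)))))))
  →14  S(S(S(S(add(add(add(Z, Z), add(Z, SSZ)), mul(Z, add(add(SZ, Z), add(Z, SSZ))))))))
  →15  S(S(S(S(add(add(Z, add(Z, SSZ)), mul(Z, add(add(SZ, Z), add(Z, SSZ))))))))
  →16  S(S(S(S(add(add(Z, SSZ), mul(Z, add(add(SZ, Z), add(Z, SSZ))))))))
  →17  S(S(S(S(add(SSZ, mul(Z, add(add(SZ, Z), add(Z, SSZ))))))))
  →18  S(S(S(S(S(add(SZ, mul(Z, add(add(SZ, Z), add(Z, SSZ)))))))))
  →19  S(S(S(S(S(S(add(Z, mul(Z, add(add(SZ, Z), add(Z, SSZ))))))))))
  →20  S(S(S(S(S(S(mul(Z, add(add(SZ, Z), add(Z, SSZ)))))))))
  →21  S^6(Z)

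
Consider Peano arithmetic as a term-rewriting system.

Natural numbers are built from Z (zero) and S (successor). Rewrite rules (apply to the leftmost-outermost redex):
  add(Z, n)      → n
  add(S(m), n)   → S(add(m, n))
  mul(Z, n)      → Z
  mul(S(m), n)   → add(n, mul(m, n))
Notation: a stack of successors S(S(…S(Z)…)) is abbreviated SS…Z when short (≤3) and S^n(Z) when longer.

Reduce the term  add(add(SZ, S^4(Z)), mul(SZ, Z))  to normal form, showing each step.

  start: add(add(SZ, S^4(Z)), mul(SZ, Z))
  [1] add(S(add(Z, S^4(Z))), mul(SZ, Z))
  [2] S(add(add(Z, S^4(Z)), mul(SZ, Z)))
  [3] S(add(S^4(Z), mul(SZ, Z)))
  [4] S(S(add(SSSZ, mul(SZ, Z))))
  [5] S(S(S(add(SSZ, mul(SZ, Z)))))
  [6] S(S(S(S(add(SZ, mul(SZ, Z))))))
  [7] S(S(S(S(S(add(Z, mul(SZ, Z)))))))
  [8] S(S(S(S(S(mul(SZ, Z))))))
  [9] S(S(S(S(S(add(Z, mul(Z, Z)))))))
  [10] S(S(S(S(S(mul(Z, Z))))))
  [11] S^5(Z)

Answer: normal form = S^5(Z)  (in 11 steps)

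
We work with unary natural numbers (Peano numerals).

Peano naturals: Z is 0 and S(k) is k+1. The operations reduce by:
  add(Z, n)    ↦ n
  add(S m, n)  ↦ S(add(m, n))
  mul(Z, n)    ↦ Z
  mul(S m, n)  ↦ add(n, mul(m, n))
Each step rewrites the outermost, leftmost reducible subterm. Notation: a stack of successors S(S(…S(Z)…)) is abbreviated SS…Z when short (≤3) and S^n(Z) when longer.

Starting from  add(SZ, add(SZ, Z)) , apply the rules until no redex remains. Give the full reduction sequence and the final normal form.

  start: add(SZ, add(SZ, Z))
  step 1: S(add(Z, add(SZ, Z)))
  step 2: S(add(SZ, Z))
  step 3: S(S(add(Z, Z)))
  step 4: SSZ

Answer: normal form = SSZ  (in 4 steps)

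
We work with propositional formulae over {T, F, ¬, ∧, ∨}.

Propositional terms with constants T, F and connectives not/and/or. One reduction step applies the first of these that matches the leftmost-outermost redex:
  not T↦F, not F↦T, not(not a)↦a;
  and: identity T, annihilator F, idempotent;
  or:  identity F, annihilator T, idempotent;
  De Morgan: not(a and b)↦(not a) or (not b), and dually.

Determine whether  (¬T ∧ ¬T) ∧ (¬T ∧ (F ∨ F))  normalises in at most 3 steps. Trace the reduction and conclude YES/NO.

Answer: YES — reaches normal form F in 3 ≤ 3 steps

Working:
  start: (¬T ∧ ¬T) ∧ (¬T ∧ (F ∨ F))
  step 1: ¬T ∧ (¬T ∧ (F ∨ F))
  step 2: F ∧ (¬T ∧ (F ∨ F))
  step 3: F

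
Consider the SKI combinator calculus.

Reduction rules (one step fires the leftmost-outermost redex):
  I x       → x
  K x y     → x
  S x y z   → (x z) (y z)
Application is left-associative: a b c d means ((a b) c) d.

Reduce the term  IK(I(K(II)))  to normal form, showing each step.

Answer: normal form = K(KI)  (in 3 steps)

Working:
  start: IK(I(K(II)))
  [1] K(I(K(II)))
  [2] K(K(II))
  [3] K(KI)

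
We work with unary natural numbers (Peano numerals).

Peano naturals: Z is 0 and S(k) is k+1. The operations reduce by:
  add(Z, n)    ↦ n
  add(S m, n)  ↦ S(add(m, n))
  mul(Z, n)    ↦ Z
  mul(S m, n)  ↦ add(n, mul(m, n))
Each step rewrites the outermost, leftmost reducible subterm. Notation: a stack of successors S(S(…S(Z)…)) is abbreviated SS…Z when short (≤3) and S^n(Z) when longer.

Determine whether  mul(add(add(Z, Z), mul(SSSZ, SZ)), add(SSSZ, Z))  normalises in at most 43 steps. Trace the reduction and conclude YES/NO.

  start: mul(add(add(Z, Z), mul(SSSZ, SZ)), add(SSSZ, Z))
  [1] mul(add(Z, mul(SSSZ, SZ)), add(SSSZ, Z))
  [2] mul(mul(SSSZ, SZ), add(SSSZ, Z))
  [3] mul(add(SZ, mul(SSZ, SZ)), add(SSSZ, Z))
  [4] mul(S(add(Z, mul(SSZ, SZ))), add(SSSZ, Z))
  [5] add(add(SSSZ, Z), mul(add(Z, mul(SSZ, SZ)), add(SSSZ, Z)))
  [6] add(S(add(SSZ, Z)), mul(add(Z, mul(SSZ, SZ)), add(SSSZ, Z)))
  [7] S(add(add(SSZ, Z), mul(add(Z, mul(SSZ, SZ)), add(SSSZ, Z))))
  [8] S(add(S(add(SZ, Z)), mul(add(Z, mul(SSZ, SZ)), add(SSSZ, Z))))
  [9] S(S(add(add(SZ, Z), mul(add(Z, mul(SSZ, SZ)), add(SSSZ, Z)))))
  [10] S(S(add(S(add(Z, Z)), mul(add(Z, mul(SSZ, SZ)), add(SSSZ, Z)))))
  [11] S(S(S(add(add(Z, Z), mul(add(Z, mul(SSZ, SZ)), add(SSSZ, Z))))))
  [12] S(S(S(add(Z, mul(add(Z, mul(SSZ, SZ)), add(SSSZ, Z))))))
  [13] S(S(S(mul(add(Z, mul(SSZ, SZ)), add(SSSZ, Z)))))
  [14] S(S(S(mul(mul(SSZ, SZ), add(SSSZ, Z)))))
  [15] S(S(S(mul(add(SZ, mul(SZ, SZ)), add(SSSZ, Z)))))
  [16] S(S(S(mul(S(add(Z, mul(SZ, SZ))), add(SSSZ, Z)))))
  [17] S(S(S(add(add(SSSZ, Z), mul(add(Z, mul(SZ, SZ)), add(SSSZ, Z))))))
  [18] S(S(S(add(S(add(SSZ, Z)), mul(add(Z, mul(SZ, SZ)), add(SSSZ, Z))))))
  [19] S(S(S(S(add(add(SSZ, Z), mul(add(Z, mul(SZ, SZ)), add(SSSZ, Z)))))))
  [20] S(S(S(S(add(S(add(SZ, Z)), mul(add(Z, mul(SZ, SZ)), add(SSSZ, Z)))))))
  [21] S(S(S(S(S(add(add(SZ, Z), mul(add(Z, mul(SZ, SZ)), add(SSSZ, Z))))))))
  [22] S(S(S(S(S(add(S(add(Z, Z)), mul(add(Z, mul(SZ, SZ)), add(SSSZ, Z))))))))
  [23] S(S(S(S(S(S(add(add(Z, Z), mul(add(Z, mul(SZ, SZ)), add(SSSZ, Z)))))))))
  [24] S(S(S(S(S(S(add(Z, mul(add(Z, mul(SZ, SZ)), add(SSSZ, Z)))))))))
  [25] S(S(S(S(S(S(mul(add(Z, mul(SZ, SZ)), add(SSSZ, Z))))))))
  [26] S(S(S(S(S(S(mul(mul(SZ, SZ), add(SSSZ, Z))))))))
  [27] S(S(S(S(S(S(mul(add(SZ, mul(Z, SZ)), add(SSSZ, Z))))))))
  [28] S(S(S(S(S(S(mul(S(add(Z, mul(Z, SZ))), add(SSSZ, Z))))))))
  [29] S(S(S(S(S(S(add(add(SSSZ, Z), mul(add(Z, mul(Z, SZ)), add(SSSZ, Z)))))))))
  [30] S(S(S(S(S(S(add(S(add(SSZ, Z)), mul(add(Z, mul(Z, SZ)), add(SSSZ, Z)))))))))
  [31] S(S(S(S(S(S(S(add(add(SSZ, Z), mul(add(Z, mul(Z, SZ)), add(SSSZ, Z))))))))))
  [32] S(S(S(S(S(S(S(add(S(add(SZ, Z)), mul(add(Z, mul(Z, SZ)), add(SSSZ, Z))))))))))
  [33] S(S(S(S(S(S(S(S(add(add(SZ, Z), mul(add(Z, mul(Z, SZ)), add(SSSZ, Z)))))))))))
  [34] S(S(S(S(S(S(S(S(add(S(add(Z, Z)), mul(add(Z, mul(Z, SZ)), add(SSSZ, Z)))))))))))
  [35] S(S(S(S(S(S(S(S(S(add(add(Z, Z), mul(add(Z, mul(Z, SZ)), add(SSSZ, Z))))))))))))
  [36] S(S(S(S(S(S(S(S(S(add(Z, mul(add(Z, mul(Z, SZ)), add(SSSZ, Z))))))))))))
  [37] S(S(S(S(S(S(S(S(S(mul(add(Z, mul(Z, SZ)), add(SSSZ, Z)))))))))))
  [38] S(S(S(S(S(S(S(S(S(mul(mul(Z, SZ), add(SSSZ, Z)))))))))))
  [39] S(S(S(S(S(S(S(S(S(mul(Z, add(SSSZ, Z)))))))))))
  [40] S^9(Z)

Answer: YES — reaches normal form S^9(Z) in 40 ≤ 43 steps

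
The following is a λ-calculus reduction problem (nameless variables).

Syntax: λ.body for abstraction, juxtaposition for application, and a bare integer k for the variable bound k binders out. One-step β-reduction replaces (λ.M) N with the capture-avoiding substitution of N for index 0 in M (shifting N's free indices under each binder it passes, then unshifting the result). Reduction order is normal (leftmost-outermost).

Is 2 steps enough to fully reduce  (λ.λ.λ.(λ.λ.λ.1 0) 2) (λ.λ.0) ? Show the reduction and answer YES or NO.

  start: (λ.λ.λ.(λ.λ.λ.1 0) 2) (λ.λ.0)
  →1  λ.λ.(λ.λ.λ.1 0) (λ.λ.0)
  →2  λ.λ.λ.λ.1 0

Answer: YES — reaches normal form λ.λ.λ.λ.1 0 in 2 ≤ 2 steps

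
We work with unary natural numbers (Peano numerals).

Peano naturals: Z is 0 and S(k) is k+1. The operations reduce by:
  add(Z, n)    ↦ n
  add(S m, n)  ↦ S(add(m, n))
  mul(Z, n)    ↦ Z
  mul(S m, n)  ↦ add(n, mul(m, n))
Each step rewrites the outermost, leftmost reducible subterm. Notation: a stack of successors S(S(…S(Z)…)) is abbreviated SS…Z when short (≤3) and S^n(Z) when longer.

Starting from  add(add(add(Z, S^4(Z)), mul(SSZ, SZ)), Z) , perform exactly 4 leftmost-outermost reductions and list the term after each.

  start: add(add(add(Z, S^4(Z)), mul(SSZ, SZ)), Z)
  [1] add(add(S^4(Z), mul(SSZ, SZ)), Z)
  [2] add(S(add(SSSZ, mul(SSZ, SZ))), Z)
  [3] S(add(add(SSSZ, mul(SSZ, SZ)), Z))
  [4] S(add(S(add(SSZ, mul(SSZ, SZ))), Z))

Answer: after 4 steps: S(add(S(add(SSZ, mul(SSZ, SZ))), Z))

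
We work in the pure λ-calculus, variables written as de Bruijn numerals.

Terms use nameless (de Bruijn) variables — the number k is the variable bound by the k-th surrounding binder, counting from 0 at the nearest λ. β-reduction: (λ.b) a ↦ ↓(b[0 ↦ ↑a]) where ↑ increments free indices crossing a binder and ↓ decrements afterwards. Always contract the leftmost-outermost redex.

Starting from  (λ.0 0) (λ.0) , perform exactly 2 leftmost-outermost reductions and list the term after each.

Answer: after 2 steps: λ.0

Working:
  start: (λ.0 0) (λ.0)
  [1] (λ.0) (λ.0)
  [2] λ.0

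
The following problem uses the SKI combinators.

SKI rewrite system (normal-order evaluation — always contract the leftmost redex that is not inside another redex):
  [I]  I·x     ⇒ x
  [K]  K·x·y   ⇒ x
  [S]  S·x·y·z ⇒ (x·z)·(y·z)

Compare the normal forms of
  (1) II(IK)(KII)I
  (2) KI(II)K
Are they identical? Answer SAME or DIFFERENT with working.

Answer: DIFFERENT — A ⇓ I, B ⇓ K

Reduction:
Term A:
  start: II(IK)(KII)I
  step 1: I(IK)(KII)I
  step 2: IK(KII)I
  step 3: K(KII)I
  step 4: KII
  step 5: I

Term B:
  start: KI(II)K
  step 1: IK
  step 2: K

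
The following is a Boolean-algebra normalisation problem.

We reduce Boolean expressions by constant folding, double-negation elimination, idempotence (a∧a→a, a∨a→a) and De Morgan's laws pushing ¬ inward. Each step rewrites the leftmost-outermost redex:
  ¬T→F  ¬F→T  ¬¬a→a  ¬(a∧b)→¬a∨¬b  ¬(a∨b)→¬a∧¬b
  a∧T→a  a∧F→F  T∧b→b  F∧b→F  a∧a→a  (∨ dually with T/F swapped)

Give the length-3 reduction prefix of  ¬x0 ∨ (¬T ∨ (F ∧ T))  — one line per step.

  start: ¬x0 ∨ (¬T ∨ (F ∧ T))
  [1] ¬x0 ∨ (F ∨ (F ∧ T))
  [2] ¬x0 ∨ (F ∧ T)
  [3] ¬x0 ∨ F

Answer: after 3 steps: ¬x0 ∨ F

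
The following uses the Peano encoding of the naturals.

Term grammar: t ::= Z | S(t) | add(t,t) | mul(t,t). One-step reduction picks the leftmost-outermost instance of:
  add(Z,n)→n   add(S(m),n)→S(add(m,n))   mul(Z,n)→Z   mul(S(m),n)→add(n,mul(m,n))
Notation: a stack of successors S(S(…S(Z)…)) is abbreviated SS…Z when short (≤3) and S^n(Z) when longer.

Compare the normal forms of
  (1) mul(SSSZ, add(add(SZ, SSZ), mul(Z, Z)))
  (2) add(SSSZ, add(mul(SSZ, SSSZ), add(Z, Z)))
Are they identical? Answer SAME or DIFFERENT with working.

Answer: SAME — A ⇓ S^9(Z), B ⇓ S^9(Z)

Derivation:
Term A:
  start: mul(SSSZ, add(add(SZ, SSZ), mul(Z, Z)))
  [1] add(add(add(SZ, SSZ), mul(Z, Z)), mul(SSZ, add(add(SZ, SSZ), mul(Z, Z))))
  [2] add(add(S(add(Z, SSZ)), mul(Z, Z)), mul(SSZ, add(add(SZ, SSZ), mul(Z, Z))))
  [3] add(S(add(add(Z, SSZ), mul(Z, Z))), mul(SSZ, add(add(SZ, SSZ), mul(Z, Z))))
  [4] S(add(add(add(Z, SSZ), mul(Z, Z)), mul(SSZ, add(add(SZ, SSZ), mul(Z, Z)))))
  [5] S(add(add(SSZ, mul(Z, Z)), mul(SSZ, add(add(SZ, SSZ), mul(Z, Z)))))
  [6] S(add(S(add(SZ, mul(Z, Z))), mul(SSZ, add(add(SZ, SSZ), mul(Z, Z)))))
  [7] S(S(add(add(SZ, mul(Z, Z)), mul(SSZ, add(add(SZ, SSZ), mul(Z, Z))))))
  [8] S(S(add(S(add(Z, mul(Z, Z))), mul(SSZ, add(add(SZ, SSZ), mul(Z, Z))))))
  [9] S(S(S(add(add(Z, mul(Z, Z)), mul(SSZ, add(add(SZ, SSZ), mul(Z, Z)))))))
  [10] S(S(S(add(mul(Z, Z), mul(SSZ, add(add(SZ, SSZ), mul(Z, Z)))))))
  [11] S(S(S(add(Z, mul(SSZ, add(add(SZ, SSZ), mul(Z, Z)))))))
  [12] S(S(S(mul(SSZ, add(add(SZ, SSZ), mul(Z, Z))))))
  [13] S(S(S(add(add(add(SZ, SSZ), mul(Z, Z)), mul(SZ, add(add(SZ, SSZ), mul(Z, Z)))))))
  [14] S(S(S(add(add(S(add(Z, SSZ)), mul(Z, Z)), mul(SZ, add(add(SZ, SSZ), mul(Z, Z)))))))
  [15] S(S(S(add(S(add(add(Z, SSZ), mul(Z, Z))), mul(SZ, add(add(SZ, SSZ), mul(Z, Z)))))))
  [16] S(S(S(S(add(add(add(Z, SSZ), mul(Z, Z)), mul(SZ, add(add(SZ, SSZ), mul(Z, Z))))))))
  [17] S(S(S(S(add(add(SSZ, mul(Z, Z)), mul(SZ, add(add(SZ, SSZ), mul(Z, Z))))))))
  [18] S(S(S(S(add(S(add(SZ, mul(Z, Z))), mul(SZ, add(add(SZ, SSZ), mul(Z, Z))))))))
  [19] S(S(S(S(S(add(add(SZ, mul(Z, Z)), mul(SZ, add(add(SZ, SSZ), mul(Z, Z)))))))))
  [20] S(S(S(S(S(add(S(add(Z, mul(Z, Z))), mul(SZ, add(add(SZ, SSZ), mul(Z, Z)))))))))
  [21] S(S(S(S(S(S(add(add(Z, mul(Z, Z)), mul(SZ, add(add(SZ, SSZ), mul(Z, Z))))))))))
  [22] S(S(S(S(S(S(add(mul(Z, Z), mul(SZ, add(add(SZ, SSZ), mul(Z, Z))))))))))
  [23] S(S(S(S(S(S(add(Z, mul(SZ, add(add(SZ, SSZ), mul(Z, Z))))))))))
  [24] S(S(S(S(S(S(mul(SZ, add(add(SZ, SSZ), mul(Z, Z)))))))))
  [25] S(S(S(S(S(S(add(add(add(SZ, SSZ), mul(Z, Z)), mul(Z, add(add(SZ, SSZ), mul(Z, Z))))))))))
  [26] S(S(S(S(S(S(add(add(S(add(Z, SSZ)), mul(Z, Z)), mul(Z, add(add(SZ, SSZ), mul(Z, Z))))))))))
  [27] S(S(S(S(S(S(add(S(add(add(Z, SSZ), mul(Z, Z))), mul(Z, add(add(SZ, SSZ), mul(Z, Z))))))))))
  [28] S(S(S(S(S(S(S(add(add(add(Z, SSZ), mul(Z, Z)), mul(Z, add(add(SZ, SSZ), mul(Z, Z)))))))))))
  [29] S(S(S(S(S(S(S(add(add(SSZ, mul(Z, Z)), mul(Z, add(add(SZ, SSZ), mul(Z, Z)))))))))))
  [30] S(S(S(S(S(S(S(add(S(add(SZ, mul(Z, Z))), mul(Z, add(add(SZ, SSZ), mul(Z, Z)))))))))))
  [31] S(S(S(S(S(S(S(S(add(add(SZ, mul(Z, Z)), mul(Z, add(add(SZ, SSZ), mul(Z, Z))))))))))))
  [32] S(S(S(S(S(S(S(S(add(S(add(Z, mul(Z, Z))), mul(Z, add(add(SZ, SSZ), mul(Z, Z))))))))))))
  [33] S(S(S(S(S(S(S(S(S(add(add(Z, mul(Z, Z)), mul(Z, add(add(SZ, SSZ), mul(Z, Z)))))))))))))
  [34] S(S(S(S(S(S(S(S(S(add(mul(Z, Z), mul(Z, add(add(SZ, SSZ), mul(Z, Z)))))))))))))
  [35] S(S(S(S(S(S(S(S(S(add(Z, mul(Z, add(add(SZ, SSZ), mul(Z, Z)))))))))))))
  [36] S(S(S(S(S(S(S(S(S(mul(Z, add(add(SZ, SSZ), mul(Z, Z))))))))))))
  [37] S^9(Z)

Term B:
  start: add(SSSZ, add(mul(SSZ, SSSZ), add(Z, Z)))
  [1] S(add(SSZ, add(mul(SSZ, SSSZ), add(Z, Z))))
  [2] S(S(add(SZ, add(mul(SSZ, SSSZ), add(Z, Z)))))
  [3] S(S(S(add(Z, add(mul(SSZ, SSSZ), add(Z, Z))))))
  [4] S(S(S(add(mul(SSZ, SSSZ), add(Z, Z)))))
  [5] S(S(S(add(add(SSSZ, mul(SZ, SSSZ)), add(Z, Z)))))
  [6] S(S(S(add(S(add(SSZ, mul(SZ, SSSZ))), add(Z, Z)))))
  [7] S(S(S(S(add(add(SSZ, mul(SZ, SSSZ)), add(Z, Z))))))
  [8] S(S(S(S(add(S(add(SZ, mul(SZ, SSSZ))), add(Z, Z))))))
  [9] S(S(S(S(S(add(add(SZ, mul(SZ, SSSZ)), add(Z, Z)))))))
  [10] S(S(S(S(S(add(S(add(Z, mul(SZ, SSSZ))), add(Z, Z)))))))
  [11] S(S(S(S(S(S(add(add(Z, mul(SZ, SSSZ)), add(Z, Z))))))))
  [12] S(S(S(S(S(S(add(mul(SZ, SSSZ), add(Z, Z))))))))
  [13] S(S(S(S(S(S(add(add(SSSZ, mul(Z, SSSZ)), add(Z, Z))))))))
  [14] S(S(S(S(S(S(add(S(add(SSZ, mul(Z, SSSZ))), add(Z, Z))))))))
  [15] S(S(S(S(S(S(S(add(add(SSZ, mul(Z, SSSZ)), add(Z, Z)))))))))
  [16] S(S(S(S(S(S(S(add(S(add(SZ, mul(Z, SSSZ))), add(Z, Z)))))))))
  [17] S(S(S(S(S(S(S(S(add(add(SZ, mul(Z, SSSZ)), add(Z, Z))))))))))
  [18] S(S(S(S(S(S(S(S(add(S(add(Z, mul(Z, SSSZ))), add(Z, Z))))))))))
  [19] S(S(S(S(S(S(S(S(S(add(add(Z, mul(Z, SSSZ)), add(Z, Z)))))))))))
  [20] S(S(S(S(S(S(S(S(S(add(mul(Z, SSSZ), add(Z, Z)))))))))))
  [21] S(S(S(S(S(S(S(S(S(add(Z, add(Z, Z)))))))))))
  [22] S(S(S(S(S(S(S(S(S(add(Z, Z))))))))))
  [23] S^9(Z)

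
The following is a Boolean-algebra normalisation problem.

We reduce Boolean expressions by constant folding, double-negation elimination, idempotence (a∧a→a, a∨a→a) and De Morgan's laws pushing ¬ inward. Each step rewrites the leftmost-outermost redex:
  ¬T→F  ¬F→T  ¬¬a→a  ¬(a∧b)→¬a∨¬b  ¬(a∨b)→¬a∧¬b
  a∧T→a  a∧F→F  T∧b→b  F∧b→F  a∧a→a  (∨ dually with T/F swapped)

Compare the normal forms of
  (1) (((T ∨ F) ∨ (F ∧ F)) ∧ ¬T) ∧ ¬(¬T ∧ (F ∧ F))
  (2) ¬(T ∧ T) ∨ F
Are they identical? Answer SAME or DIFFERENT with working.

Term A:
  start: (((T ∨ F) ∨ (F ∧ F)) ∧ ¬T) ∧ ¬(¬T ∧ (F ∧ F))
  →1  ((T ∨ (F ∧ F)) ∧ ¬T) ∧ ¬(¬T ∧ (F ∧ F))
  →2  (T ∧ ¬T) ∧ ¬(¬T ∧ (F ∧ F))
  →3  ¬T ∧ ¬(¬T ∧ (F ∧ F))
  →4  F ∧ ¬(¬T ∧ (F ∧ F))
  →5  F

Term B:
  start: ¬(T ∧ T) ∨ F
  →1  ¬(T ∧ T)
  →2  ¬T ∨ ¬T
  →3  ¬T
  →4  F

Answer: SAME — A ⇓ F, B ⇓ F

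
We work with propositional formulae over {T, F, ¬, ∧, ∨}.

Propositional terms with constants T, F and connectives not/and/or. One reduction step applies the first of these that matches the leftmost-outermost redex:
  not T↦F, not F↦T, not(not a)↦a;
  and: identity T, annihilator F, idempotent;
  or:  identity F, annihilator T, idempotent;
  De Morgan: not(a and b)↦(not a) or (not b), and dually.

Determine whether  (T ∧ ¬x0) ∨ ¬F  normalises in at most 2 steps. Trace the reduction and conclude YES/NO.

  start: (T ∧ ¬x0) ∨ ¬F
  step 1: ¬x0 ∨ ¬F
  step 2: ¬x0 ∨ T

Answer: NO — after 2 steps the term is ¬x0 ∨ T, not yet normal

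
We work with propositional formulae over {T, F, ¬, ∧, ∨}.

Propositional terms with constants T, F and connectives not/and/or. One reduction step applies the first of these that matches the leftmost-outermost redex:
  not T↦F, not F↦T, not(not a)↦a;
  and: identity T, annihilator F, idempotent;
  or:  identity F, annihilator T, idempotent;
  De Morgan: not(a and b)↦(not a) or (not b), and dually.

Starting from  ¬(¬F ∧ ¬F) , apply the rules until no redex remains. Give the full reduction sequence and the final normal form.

  start: ¬(¬F ∧ ¬F)
  →1  ¬¬F ∨ ¬¬F
  →2  ¬¬F
  →3  F

Answer: normal form = F  (in 3 steps)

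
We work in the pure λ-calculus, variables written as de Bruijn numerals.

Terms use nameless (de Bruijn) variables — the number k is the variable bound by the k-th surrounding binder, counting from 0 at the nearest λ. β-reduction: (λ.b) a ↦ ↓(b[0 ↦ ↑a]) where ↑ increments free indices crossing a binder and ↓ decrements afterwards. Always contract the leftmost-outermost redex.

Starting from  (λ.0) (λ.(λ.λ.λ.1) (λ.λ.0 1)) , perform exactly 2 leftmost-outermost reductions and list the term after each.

Answer: after 2 steps: λ.λ.λ.1

Working:
  start: (λ.0) (λ.(λ.λ.λ.1) (λ.λ.0 1))
  step 1: λ.(λ.λ.λ.1) (λ.λ.0 1)
  step 2: λ.λ.λ.1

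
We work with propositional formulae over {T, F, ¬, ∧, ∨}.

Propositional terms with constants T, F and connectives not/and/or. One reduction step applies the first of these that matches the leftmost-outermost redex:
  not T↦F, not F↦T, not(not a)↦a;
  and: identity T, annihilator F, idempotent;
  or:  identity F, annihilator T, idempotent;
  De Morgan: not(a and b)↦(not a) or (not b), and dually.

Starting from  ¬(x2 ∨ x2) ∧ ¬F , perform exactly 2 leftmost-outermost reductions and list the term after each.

Answer: after 2 steps: ¬x2 ∧ ¬F

Derivation:
  start: ¬(x2 ∨ x2) ∧ ¬F
  step 1: (¬x2 ∧ ¬x2) ∧ ¬F
  step 2: ¬x2 ∧ ¬F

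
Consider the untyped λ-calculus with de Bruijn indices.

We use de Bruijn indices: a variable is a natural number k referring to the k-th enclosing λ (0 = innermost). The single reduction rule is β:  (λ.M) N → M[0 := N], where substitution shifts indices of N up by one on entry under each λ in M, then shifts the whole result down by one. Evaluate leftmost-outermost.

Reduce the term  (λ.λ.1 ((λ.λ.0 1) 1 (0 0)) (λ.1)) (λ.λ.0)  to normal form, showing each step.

  start: (λ.λ.1 ((λ.λ.0 1) 1 (0 0)) (λ.1)) (λ.λ.0)
  [1] λ.(λ.λ.0) ((λ.λ.0 1) (λ.λ.0) (0 0)) (λ.1)
  [2] λ.(λ.0) (λ.1)
  [3] λ.λ.1

Answer: normal form = λ.λ.1  (in 3 steps)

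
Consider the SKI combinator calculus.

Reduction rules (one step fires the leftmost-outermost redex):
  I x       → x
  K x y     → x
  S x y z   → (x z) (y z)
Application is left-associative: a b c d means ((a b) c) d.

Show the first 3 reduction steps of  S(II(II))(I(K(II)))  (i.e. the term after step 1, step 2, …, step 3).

  start: S(II(II))(I(K(II)))
  →1  S(I(II))(I(K(II)))
  →2  S(II)(I(K(II)))
  →3  SI(I(K(II)))

Answer: after 3 steps: SI(I(K(II)))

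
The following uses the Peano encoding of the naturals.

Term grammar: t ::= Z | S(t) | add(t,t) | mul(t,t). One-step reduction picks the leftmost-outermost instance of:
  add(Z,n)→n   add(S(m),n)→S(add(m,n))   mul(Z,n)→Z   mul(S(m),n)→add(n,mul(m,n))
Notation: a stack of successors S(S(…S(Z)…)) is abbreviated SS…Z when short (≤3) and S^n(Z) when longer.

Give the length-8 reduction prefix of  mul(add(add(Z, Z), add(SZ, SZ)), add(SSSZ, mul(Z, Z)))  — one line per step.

Answer: after 8 steps: S(S(add(add(SZ, mul(Z, Z)), mul(add(Z, SZ), add(SSSZ, mul(Z, Z))))))

Working:
  start: mul(add(add(Z, Z), add(SZ, SZ)), add(SSSZ, mul(Z, Z)))
  step 1: mul(add(Z, add(SZ, SZ)), add(SSSZ, mul(Z, Z)))
  step 2: mul(add(SZ, SZ), add(SSSZ, mul(Z, Z)))
  step 3: mul(S(add(Z, SZ)), add(SSSZ, mul(Z, Z)))
  step 4: add(add(SSSZ, mul(Z, Z)), mul(add(Z, SZ), add(SSSZ, mul(Z, Z))))
  step 5: add(S(add(SSZ, mul(Z, Z))), mul(add(Z, SZ), add(SSSZ, mul(Z, Z))))
  step 6: S(add(add(SSZ, mul(Z, Z)), mul(add(Z, SZ), add(SSSZ, mul(Z, Z)))))
  step 7: S(add(S(add(SZ, mul(Z, Z))), mul(add(Z, SZ), add(SSSZ, mul(Z, Z)))))
  step 8: S(S(add(add(SZ, mul(Z, Z)), mul(add(Z, SZ), add(SSSZ, mul(Z, Z))))))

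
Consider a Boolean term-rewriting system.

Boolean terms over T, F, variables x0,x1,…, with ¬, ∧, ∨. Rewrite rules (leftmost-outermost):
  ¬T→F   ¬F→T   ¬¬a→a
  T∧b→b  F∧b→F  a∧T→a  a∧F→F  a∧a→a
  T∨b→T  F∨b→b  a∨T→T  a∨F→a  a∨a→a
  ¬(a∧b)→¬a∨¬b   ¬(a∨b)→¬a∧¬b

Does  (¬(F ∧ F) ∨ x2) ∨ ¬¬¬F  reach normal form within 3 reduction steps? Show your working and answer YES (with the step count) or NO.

  start: (¬(F ∧ F) ∨ x2) ∨ ¬¬¬F
  →1  ((¬F ∨ ¬F) ∨ x2) ∨ ¬¬¬F
  →2  (¬F ∨ x2) ∨ ¬¬¬F
  →3  (T ∨ x2) ∨ ¬¬¬F

Answer: NO — after 3 steps the term is (T ∨ x2) ∨ ¬¬¬F, not yet normal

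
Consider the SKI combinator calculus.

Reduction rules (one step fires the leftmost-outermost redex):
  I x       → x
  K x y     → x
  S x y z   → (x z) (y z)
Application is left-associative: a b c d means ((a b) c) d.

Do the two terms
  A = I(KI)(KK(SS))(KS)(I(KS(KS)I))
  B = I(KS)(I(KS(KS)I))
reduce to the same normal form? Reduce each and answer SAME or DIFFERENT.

Answer: SAME — A ⇓ S, B ⇓ S

Reduction:
Term A:
  start: I(KI)(KK(SS))(KS)(I(KS(KS)I))
  step 1: KI(KK(SS))(KS)(I(KS(KS)I))
  step 2: I(KS)(I(KS(KS)I))
  step 3: KS(I(KS(KS)I))
  step 4: S

Term B:
  start: I(KS)(I(KS(KS)I))
  step 1: KS(I(KS(KS)I))
  step 2: S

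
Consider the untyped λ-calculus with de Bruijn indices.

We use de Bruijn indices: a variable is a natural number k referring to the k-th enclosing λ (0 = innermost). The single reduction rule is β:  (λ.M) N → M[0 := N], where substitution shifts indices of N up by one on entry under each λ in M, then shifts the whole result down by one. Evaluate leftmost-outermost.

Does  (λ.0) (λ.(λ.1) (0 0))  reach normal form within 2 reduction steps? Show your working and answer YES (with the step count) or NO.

  start: (λ.0) (λ.(λ.1) (0 0))
  [1] λ.(λ.1) (0 0)
  [2] λ.0

Answer: YES — reaches normal form λ.0 in 2 ≤ 2 steps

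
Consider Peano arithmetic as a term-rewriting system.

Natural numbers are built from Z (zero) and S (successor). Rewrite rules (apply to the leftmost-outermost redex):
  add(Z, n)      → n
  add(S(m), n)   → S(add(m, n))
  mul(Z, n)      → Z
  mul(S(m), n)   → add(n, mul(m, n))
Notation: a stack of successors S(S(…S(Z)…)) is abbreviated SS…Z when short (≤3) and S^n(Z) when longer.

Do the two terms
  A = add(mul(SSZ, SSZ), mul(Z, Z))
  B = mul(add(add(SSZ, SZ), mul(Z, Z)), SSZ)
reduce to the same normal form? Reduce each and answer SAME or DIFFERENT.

Answer: DIFFERENT — A ⇓ S^4(Z), B ⇓ S^6(Z)

Reduction:
Term A:
  start: add(mul(SSZ, SSZ), mul(Z, Z))
  →1  add(add(SSZ, mul(SZ, SSZ)), mul(Z, Z))
  →2  add(S(add(SZ, mul(SZ, SSZ))), mul(Z, Z))
  →3  S(add(add(SZ, mul(SZ, SSZ)), mul(Z, Z)))
  →4  S(add(S(add(Z, mul(SZ, SSZ))), mul(Z, Z)))
  →5  S(S(add(add(Z, mul(SZ, SSZ)), mul(Z, Z))))
  →6  S(S(add(mul(SZ, SSZ), mul(Z, Z))))
  →7  S(S(add(add(SSZ, mul(Z, SSZ)), mul(Z, Z))))
  →8  S(S(add(S(add(SZ, mul(Z, SSZ))), mul(Z, Z))))
  →9  S(S(S(add(add(SZ, mul(Z, SSZ)), mul(Z, Z)))))
  →10  S(S(S(add(S(add(Z, mul(Z, SSZ))), mul(Z, Z)))))
  →11  S(S(S(S(add(add(Z, mul(Z, SSZ)), mul(Z, Z))))))
  →12  S(S(S(S(add(mul(Z, SSZ), mul(Z, Z))))))
  →13  S(S(S(S(add(Z, mul(Z, Z))))))
  →14  S(S(S(S(mul(Z, Z)))))
  →15  S^4(Z)

Term B:
  start: mul(add(add(SSZ, SZ), mul(Z, Z)), SSZ)
  →1  mul(add(S(add(SZ, SZ)), mul(Z, Z)), SSZ)
  →2  mul(S(add(add(SZ, SZ), mul(Z, Z))), SSZ)
  →3  add(SSZ, mul(add(add(SZ, SZ), mul(Z, Z)), SSZ))
  →4  S(add(SZ, mul(add(add(SZ, SZ), mul(Z, Z)), SSZ)))
  →5  S(S(add(Z, mul(add(add(SZ, SZ), mul(Z, Z)), SSZ))))
  →6  S(S(mul(add(add(SZ, SZ), mul(Z, Z)), SSZ)))
  →7  S(S(mul(add(S(add(Z, SZ)), mul(Z, Z)), SSZ)))
  →8  S(S(mul(S(add(add(Z, SZ), mul(Z, Z))), SSZ)))
  →9  S(S(add(SSZ, mul(add(add(Z, SZ), mul(Z, Z)), SSZ))))
  →10  S(S(S(add(SZ, mul(add(add(Z, SZ), mul(Z, Z)), SSZ)))))
  →11  S(S(S(S(add(Z, mul(add(add(Z, SZ), mul(Z, Z)), SSZ))))))
  →12  S(S(S(S(mul(add(add(Z, SZ), mul(Z, Z)), SSZ)))))
  →13  S(S(S(S(mul(add(SZ, mul(Z, Z)), SSZ)))))
  →14  S(S(S(S(mul(S(add(Z, mul(Z, Z))), SSZ)))))
  →15  S(S(S(S(add(SSZ, mul(add(Z, mul(Z, Z)), SSZ))))))
  →16  S(S(S(S(S(add(SZ, mul(add(Z, mul(Z, Z)), SSZ)))))))
  →17  S(S(S(S(S(S(add(Z, mul(add(Z, mul(Z, Z)), SSZ))))))))
  →18  S(S(S(S(S(S(mul(add(Z, mul(Z, Z)), SSZ)))))))
  →19  S(S(S(S(S(S(mul(mul(Z, Z), SSZ)))))))
  →20  S(S(S(S(S(S(mul(Z, SSZ)))))))
  →21  S^6(Z)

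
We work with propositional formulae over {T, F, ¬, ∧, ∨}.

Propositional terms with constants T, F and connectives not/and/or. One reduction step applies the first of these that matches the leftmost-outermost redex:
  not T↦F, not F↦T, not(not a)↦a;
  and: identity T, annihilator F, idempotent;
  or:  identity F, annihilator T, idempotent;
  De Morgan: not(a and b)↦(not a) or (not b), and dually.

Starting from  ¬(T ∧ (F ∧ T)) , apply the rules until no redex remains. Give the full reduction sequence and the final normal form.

  start: ¬(T ∧ (F ∧ T))
  →1  ¬T ∨ ¬(F ∧ T)
  →2  F ∨ ¬(F ∧ T)
  →3  ¬(F ∧ T)
  →4  ¬F ∨ ¬T
  →5  T ∨ ¬T
  →6  T

Answer: normal form = T  (in 6 steps)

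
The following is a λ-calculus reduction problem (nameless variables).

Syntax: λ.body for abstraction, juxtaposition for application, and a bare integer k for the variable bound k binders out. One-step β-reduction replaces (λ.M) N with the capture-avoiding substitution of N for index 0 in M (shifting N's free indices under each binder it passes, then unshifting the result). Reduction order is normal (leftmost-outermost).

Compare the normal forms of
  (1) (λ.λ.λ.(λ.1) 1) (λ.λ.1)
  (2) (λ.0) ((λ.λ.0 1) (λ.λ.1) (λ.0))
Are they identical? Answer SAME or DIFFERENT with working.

Term A:
  start: (λ.λ.λ.(λ.1) 1) (λ.λ.1)
  step 1: λ.λ.(λ.1) 1
  step 2: λ.λ.0

Term B:
  start: (λ.0) ((λ.λ.0 1) (λ.λ.1) (λ.0))
  step 1: (λ.λ.0 1) (λ.λ.1) (λ.0)
  step 2: (λ.0 (λ.λ.1)) (λ.0)
  step 3: (λ.0) (λ.λ.1)
  step 4: λ.λ.1

Answer: DIFFERENT — A ⇓ λ.λ.0, B ⇓ λ.λ.1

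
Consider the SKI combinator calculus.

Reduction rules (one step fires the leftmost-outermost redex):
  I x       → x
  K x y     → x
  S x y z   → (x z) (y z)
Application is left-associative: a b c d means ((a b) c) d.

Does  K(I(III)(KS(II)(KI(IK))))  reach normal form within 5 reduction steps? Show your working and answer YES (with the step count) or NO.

  start: K(I(III)(KS(II)(KI(IK))))
  [1] K(III(KS(II)(KI(IK))))
  [2] K(II(KS(II)(KI(IK))))
  [3] K(I(KS(II)(KI(IK))))
  [4] K(KS(II)(KI(IK)))
  [5] K(S(KI(IK)))

Answer: NO — after 5 steps the term is K(S(KI(IK))), not yet normal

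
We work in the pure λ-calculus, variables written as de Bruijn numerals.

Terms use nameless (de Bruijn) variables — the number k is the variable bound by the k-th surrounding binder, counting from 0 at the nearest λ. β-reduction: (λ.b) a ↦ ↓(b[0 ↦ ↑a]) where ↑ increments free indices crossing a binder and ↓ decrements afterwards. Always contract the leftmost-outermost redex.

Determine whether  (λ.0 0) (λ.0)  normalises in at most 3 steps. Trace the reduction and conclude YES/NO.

Answer: YES — reaches normal form λ.0 in 2 ≤ 3 steps

Working:
  start: (λ.0 0) (λ.0)
  step 1: (λ.0) (λ.0)
  step 2: λ.0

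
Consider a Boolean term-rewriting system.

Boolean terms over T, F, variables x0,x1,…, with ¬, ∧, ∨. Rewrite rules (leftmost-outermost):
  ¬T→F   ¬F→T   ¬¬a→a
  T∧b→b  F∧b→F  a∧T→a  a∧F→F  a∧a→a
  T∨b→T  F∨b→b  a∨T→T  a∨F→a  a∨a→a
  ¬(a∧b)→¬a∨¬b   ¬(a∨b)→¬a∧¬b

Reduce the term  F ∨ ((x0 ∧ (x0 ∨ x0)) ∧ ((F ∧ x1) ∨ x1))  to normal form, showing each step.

Answer: normal form = x0 ∧ x1  (in 5 steps)

Working:
  start: F ∨ ((x0 ∧ (x0 ∨ x0)) ∧ ((F ∧ x1) ∨ x1))
  step 1: (x0 ∧ (x0 ∨ x0)) ∧ ((F ∧ x1) ∨ x1)
  step 2: (x0 ∧ x0) ∧ ((F ∧ x1) ∨ x1)
  step 3: x0 ∧ ((F ∧ x1) ∨ x1)
  step 4: x0 ∧ (F ∨ x1)
  step 5: x0 ∧ x1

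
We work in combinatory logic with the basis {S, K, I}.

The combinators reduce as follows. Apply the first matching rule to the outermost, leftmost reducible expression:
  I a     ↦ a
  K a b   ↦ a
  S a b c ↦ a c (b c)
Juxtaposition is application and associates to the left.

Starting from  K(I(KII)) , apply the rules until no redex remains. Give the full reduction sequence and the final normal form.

Answer: normal form = KI  (in 2 steps)

Working:
  start: K(I(KII))
  step 1: K(KII)
  step 2: KI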